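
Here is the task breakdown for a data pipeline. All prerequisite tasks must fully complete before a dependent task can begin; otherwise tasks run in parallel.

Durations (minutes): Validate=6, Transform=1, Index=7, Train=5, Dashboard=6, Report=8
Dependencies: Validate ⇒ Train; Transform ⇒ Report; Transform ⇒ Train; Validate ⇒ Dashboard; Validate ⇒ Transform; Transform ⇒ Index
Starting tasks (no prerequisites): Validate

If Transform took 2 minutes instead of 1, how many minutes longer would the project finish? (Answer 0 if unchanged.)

1

As given, the longest chain is Validate→Transform→Report = 6+1+8 = 15, so the finish is 15 minutes.
Transform lies on that path, so at 2 minutes the path becomes 16 minutes.
The critical path is still Validate→Transform→Report; finish is now 16 minutes.
Change in finish: 16 − 15 = +1 minutes.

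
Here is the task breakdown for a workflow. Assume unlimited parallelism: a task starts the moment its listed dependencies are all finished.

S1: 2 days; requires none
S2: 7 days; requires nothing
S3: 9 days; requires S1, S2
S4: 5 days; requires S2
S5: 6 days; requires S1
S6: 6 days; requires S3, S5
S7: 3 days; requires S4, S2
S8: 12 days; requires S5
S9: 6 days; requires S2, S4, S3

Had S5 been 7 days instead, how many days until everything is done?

As given, the longest chain is S2→S3→S6 = 7+9+6 = 22, so the finish is 22 days.
The longest path through S5 is only 20 days, so S5 has float 2.
No other chain overtakes it, so the finish is 22 days.

22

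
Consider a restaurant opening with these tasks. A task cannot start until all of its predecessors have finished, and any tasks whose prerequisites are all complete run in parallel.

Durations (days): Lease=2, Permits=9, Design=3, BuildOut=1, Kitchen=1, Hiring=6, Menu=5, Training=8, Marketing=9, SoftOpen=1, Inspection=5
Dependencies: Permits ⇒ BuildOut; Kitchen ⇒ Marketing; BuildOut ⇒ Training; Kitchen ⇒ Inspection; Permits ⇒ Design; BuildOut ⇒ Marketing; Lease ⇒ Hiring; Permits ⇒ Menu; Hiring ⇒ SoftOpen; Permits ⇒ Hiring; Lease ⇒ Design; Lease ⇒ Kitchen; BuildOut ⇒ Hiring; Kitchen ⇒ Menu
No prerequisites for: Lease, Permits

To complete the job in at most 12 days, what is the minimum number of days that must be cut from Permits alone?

7

Current finish: 19 days; target: 12.
Permits is on every critical path, so each day cut from Permits cuts the finish by one (this holds down to a finish of 12).
Need 19 − 12 = 7 days off Permits → Permits becomes 2 days, finish becomes 12.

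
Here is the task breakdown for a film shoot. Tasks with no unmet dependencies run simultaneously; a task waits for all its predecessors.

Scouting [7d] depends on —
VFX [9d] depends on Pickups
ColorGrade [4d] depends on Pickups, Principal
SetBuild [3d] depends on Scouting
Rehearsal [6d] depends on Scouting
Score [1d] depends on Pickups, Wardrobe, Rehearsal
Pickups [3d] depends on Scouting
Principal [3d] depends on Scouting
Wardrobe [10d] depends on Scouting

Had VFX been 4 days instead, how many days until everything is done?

18

Critical path before the change: Scouting→Pickups→VFX = 7+3+9 = 19 giving 19 days.
Since VFX is critical, the -5 change carries straight to that chain (now 14 days).
The binding chain switches to Scouting→Wardrobe→Score = 7+10+1 = 18; finish 18 days.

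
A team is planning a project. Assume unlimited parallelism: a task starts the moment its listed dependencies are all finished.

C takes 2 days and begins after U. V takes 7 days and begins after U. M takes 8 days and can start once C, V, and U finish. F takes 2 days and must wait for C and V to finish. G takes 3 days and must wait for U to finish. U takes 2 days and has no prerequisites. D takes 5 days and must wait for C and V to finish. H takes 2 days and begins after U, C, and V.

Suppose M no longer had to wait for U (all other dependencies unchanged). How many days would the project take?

17

With the dependency in place, U→V→M = 2+7+8 = 17 sets the finish at 17 days.
Dropping U→M doesn't change M's earliest start (9); another predecessor still binds.
After: U→V→M = 2+7+8 = 17 → 17 days.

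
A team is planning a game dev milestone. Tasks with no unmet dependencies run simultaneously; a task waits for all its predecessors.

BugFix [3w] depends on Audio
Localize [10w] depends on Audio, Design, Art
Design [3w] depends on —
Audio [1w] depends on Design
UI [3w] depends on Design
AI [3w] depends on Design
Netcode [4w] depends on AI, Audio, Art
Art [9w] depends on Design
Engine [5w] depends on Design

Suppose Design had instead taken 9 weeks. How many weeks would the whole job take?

28

Baseline: Design→Art→Localize = 3+9+10 = 22 → 22 weeks.
Since Design is critical, the +6 change carries straight to that chain (now 28 weeks).
That remains the longest chain; total 28 weeks.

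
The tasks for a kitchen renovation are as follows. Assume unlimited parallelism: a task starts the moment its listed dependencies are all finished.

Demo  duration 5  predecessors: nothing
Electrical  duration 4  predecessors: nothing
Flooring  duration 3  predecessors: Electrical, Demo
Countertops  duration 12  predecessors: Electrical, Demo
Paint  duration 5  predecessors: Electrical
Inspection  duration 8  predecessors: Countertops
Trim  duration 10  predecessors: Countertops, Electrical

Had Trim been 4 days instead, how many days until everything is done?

25

The binding path is Demo→Countertops→Trim = 5+12+10 = 27; finish at 27 days.
Trim lies on that path, so at 4 days the path becomes 21 days.
Now Demo→Countertops→Inspection = 5+12+8 = 25 is longest, so the finish becomes 25 days.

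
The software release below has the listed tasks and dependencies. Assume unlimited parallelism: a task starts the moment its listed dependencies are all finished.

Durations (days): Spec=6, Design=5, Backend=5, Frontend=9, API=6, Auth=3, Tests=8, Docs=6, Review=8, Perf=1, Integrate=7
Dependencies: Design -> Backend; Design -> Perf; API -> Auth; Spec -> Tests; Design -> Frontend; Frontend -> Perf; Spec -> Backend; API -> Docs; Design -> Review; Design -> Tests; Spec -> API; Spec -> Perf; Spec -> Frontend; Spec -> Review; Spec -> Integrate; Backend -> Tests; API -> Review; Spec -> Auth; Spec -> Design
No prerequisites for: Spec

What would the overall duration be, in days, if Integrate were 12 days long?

24

Baseline: Spec→Design→Backend→Tests = 6+5+5+8 = 24 → 24 days.
The longest path through Integrate is only 13 days, so Integrate has float 11.
No other chain overtakes it, so the finish is 24 days.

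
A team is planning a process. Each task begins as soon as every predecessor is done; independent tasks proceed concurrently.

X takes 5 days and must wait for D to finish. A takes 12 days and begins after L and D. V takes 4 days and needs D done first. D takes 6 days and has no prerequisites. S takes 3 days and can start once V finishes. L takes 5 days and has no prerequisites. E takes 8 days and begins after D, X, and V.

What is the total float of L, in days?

The longest chain is D→X→E = 6+5+8 = 19; overall finish 19 days.
The longest chain containing L totals 17 days.
Slack of L = 2 − 0 = 2 days.

2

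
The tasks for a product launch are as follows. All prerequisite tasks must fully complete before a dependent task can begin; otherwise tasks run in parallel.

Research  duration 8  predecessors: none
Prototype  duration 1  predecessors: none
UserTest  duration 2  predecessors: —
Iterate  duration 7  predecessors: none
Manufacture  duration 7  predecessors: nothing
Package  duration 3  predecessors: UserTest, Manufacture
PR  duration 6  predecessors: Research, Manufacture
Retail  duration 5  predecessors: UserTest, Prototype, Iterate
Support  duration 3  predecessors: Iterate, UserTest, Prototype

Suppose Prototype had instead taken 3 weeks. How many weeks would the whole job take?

14

Critical path before the change: Research→PR = 8+6 = 14 giving 14 weeks.
The longest path through Prototype is only 6 weeks, so Prototype has float 8.
That remains the longest chain; total 14 weeks.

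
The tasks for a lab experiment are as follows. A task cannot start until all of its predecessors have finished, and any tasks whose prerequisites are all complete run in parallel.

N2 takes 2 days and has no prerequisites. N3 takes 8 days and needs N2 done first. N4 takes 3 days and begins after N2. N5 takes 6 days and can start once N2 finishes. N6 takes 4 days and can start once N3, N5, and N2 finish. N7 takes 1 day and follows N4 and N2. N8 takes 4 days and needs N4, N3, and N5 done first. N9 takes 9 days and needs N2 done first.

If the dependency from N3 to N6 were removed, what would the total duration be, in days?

14

Original critical path: N2→N3→N6 = 2+8+4 = 14 ⇒ 14 days.
Without N3→N6, N6's earliest start moves from 10 to 8.
The longest chain is now N2→N3→N8 = 2+8+4 = 14, so the project takes 14 days.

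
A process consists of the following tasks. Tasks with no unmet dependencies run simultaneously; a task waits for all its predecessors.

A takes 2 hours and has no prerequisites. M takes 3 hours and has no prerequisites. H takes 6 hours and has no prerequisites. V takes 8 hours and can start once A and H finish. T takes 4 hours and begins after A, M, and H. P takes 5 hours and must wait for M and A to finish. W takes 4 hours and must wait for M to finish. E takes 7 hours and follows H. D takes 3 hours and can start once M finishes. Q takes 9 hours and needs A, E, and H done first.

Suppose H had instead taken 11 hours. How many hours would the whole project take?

27

As given, the longest chain is H→E→Q = 6+7+9 = 22, so the finish is 22 hours.
Since H is critical, the +5 change carries straight to that chain (now 27 hours).
That remains the longest chain; total 27 hours.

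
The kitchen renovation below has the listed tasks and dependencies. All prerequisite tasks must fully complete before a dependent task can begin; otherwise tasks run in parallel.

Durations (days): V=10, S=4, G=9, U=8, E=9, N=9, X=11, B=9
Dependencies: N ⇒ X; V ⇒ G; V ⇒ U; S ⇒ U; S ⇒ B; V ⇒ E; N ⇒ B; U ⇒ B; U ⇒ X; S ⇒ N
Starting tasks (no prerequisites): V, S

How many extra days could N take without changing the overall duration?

5

The longest chain is V→U→X = 10+8+11 = 29; overall finish 29 days.
The longest chain containing N totals 24 days.
Float = 29 − 24 = 5.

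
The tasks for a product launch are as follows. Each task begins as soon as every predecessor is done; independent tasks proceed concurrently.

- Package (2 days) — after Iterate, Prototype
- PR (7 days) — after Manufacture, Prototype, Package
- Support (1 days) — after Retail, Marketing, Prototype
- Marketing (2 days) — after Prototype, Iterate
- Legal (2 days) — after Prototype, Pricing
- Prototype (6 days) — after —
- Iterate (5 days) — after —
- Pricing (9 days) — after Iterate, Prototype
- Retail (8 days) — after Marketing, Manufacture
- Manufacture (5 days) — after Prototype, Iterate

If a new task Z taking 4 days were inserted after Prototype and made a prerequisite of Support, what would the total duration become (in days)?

Originally the project takes 20 days.
With Z inserted, Support now waits for max(Retail, Marketing, Prototype, Z).
New critical path: Prototype→Manufacture→Retail→Support = 6+5+8+1 = 20 ⇒ 20 days.

20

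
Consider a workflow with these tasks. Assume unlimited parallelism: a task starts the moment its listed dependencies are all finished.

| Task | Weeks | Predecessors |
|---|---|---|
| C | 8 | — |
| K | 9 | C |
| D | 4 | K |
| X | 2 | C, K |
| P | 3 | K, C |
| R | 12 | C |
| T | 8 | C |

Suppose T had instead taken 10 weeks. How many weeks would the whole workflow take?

21

Baseline: C→K→D = 8+9+4 = 21 → 21 weeks.
The longest path through T is only 16 weeks, so T has float 5.
That remains the longest chain; total 21 weeks.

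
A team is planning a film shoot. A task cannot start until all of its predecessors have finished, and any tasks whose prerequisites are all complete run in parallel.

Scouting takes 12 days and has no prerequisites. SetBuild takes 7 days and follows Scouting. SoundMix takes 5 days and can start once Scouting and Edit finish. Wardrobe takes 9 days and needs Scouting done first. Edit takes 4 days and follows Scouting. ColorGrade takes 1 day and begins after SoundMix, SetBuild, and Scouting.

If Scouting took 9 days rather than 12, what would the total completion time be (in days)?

Actual critical path: Scouting→Edit→SoundMix→ColorGrade = 12+4+5+1 = 22 ⇒ 22 days.
Scouting is on the critical path; changing it to 9 makes that path 19 days.
That remains the longest chain; total 19 days.

19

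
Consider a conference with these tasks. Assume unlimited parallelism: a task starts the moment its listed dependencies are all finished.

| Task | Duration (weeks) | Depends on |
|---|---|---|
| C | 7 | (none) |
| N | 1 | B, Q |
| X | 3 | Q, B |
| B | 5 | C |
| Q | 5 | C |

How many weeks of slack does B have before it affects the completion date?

0

Critical path: C→B→X = 7+5+3 = 15, so the finish is 15 weeks.
Longest path through B: 15 weeks (earliest finish 12, latest finish 12).
Float = 15 − 15 = 0.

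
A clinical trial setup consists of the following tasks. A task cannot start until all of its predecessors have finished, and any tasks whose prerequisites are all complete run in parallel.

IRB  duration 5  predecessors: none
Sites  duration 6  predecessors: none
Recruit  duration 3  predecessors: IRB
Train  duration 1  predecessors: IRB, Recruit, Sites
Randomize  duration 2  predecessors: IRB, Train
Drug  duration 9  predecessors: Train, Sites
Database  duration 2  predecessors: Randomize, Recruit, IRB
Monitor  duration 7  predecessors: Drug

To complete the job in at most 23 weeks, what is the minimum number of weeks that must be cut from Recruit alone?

Current finish: 25 weeks; target: 23.
Recruit is on every critical path, so each week cut from Recruit cuts the finish by one (this holds down to a finish of 23).
Need 25 − 23 = 2 weeks off Recruit → Recruit becomes 1 week, finish becomes 23.

2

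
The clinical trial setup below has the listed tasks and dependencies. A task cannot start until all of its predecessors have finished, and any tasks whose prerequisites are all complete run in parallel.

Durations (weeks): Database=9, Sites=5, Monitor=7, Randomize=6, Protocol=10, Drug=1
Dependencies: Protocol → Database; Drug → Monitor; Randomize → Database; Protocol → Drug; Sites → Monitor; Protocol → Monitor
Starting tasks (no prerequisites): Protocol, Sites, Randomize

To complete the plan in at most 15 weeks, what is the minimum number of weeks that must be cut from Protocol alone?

4

Current finish: 19 weeks; target: 15.
Protocol is on every critical path, so each week cut from Protocol cuts the finish by one (this holds down to a finish of 15).
Need 19 − 15 = 4 weeks off Protocol → Protocol becomes 6 weeks, finish becomes 15.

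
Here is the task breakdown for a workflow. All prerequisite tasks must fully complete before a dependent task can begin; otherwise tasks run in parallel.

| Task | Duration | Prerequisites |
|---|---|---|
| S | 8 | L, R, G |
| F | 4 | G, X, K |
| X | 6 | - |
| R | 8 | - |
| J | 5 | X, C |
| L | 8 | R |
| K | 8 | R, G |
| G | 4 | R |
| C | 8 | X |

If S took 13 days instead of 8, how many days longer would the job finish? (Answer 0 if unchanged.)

5

The binding path is R→L→S = 8+8+8 = 24; finish at 24 days.
S is on the critical path; changing it to 13 makes that path 29 days.
The critical path is still R→L→S; finish is now 29 days.
Change in finish: 29 − 24 = +5 days.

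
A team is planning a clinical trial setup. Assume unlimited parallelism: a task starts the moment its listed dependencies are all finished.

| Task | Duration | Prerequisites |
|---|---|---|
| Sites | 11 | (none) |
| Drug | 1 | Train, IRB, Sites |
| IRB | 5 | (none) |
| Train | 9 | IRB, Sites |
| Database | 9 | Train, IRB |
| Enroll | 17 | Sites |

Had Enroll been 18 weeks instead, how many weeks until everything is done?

Actual critical path: Sites→Train→Database = 11+9+9 = 29 ⇒ 29 weeks.
Enroll has 1 week of float (longest path through it is 28).
No other chain overtakes it, so the finish is 29 weeks.

29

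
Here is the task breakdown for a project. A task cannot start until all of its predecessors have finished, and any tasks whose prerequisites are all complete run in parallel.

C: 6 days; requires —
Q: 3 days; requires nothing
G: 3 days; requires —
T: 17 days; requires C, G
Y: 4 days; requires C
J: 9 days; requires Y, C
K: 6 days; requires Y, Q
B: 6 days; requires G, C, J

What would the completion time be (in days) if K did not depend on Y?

25

With the dependency in place, C→Y→J→B = 6+4+9+6 = 25 sets the finish at 25 days.
Without Y→K, K's earliest start moves from 10 to 3.
The longest chain is now C→Y→J→B = 6+4+9+6 = 25, so the project takes 25 days.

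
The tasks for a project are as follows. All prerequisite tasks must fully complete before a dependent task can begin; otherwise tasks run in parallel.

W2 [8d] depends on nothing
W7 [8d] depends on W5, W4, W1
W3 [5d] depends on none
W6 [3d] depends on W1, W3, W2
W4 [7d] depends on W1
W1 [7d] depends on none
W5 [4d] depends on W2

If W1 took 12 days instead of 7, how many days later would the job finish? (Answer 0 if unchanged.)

Critical path before the change: W1→W4→W7 = 7+7+8 = 22 giving 22 days.
W1 lies on that path, so at 12 days the path becomes 27 days.
No other chain overtakes it, so the finish is 27 days.
Change in finish: 27 − 22 = +5 days.

5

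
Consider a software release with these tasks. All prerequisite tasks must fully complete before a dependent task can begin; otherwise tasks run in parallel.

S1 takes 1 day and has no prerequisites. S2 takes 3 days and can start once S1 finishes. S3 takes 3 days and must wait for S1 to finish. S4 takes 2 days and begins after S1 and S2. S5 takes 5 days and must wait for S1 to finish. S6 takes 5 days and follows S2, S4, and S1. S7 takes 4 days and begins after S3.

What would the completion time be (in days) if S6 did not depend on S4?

Original critical path: S1→S2→S4→S6 = 1+3+2+5 = 11 ⇒ 11 days.
Without S4→S6, S6's earliest start moves from 6 to 4.
New critical path: S1→S2→S6 = 1+3+5 = 9 ⇒ 9 days.

9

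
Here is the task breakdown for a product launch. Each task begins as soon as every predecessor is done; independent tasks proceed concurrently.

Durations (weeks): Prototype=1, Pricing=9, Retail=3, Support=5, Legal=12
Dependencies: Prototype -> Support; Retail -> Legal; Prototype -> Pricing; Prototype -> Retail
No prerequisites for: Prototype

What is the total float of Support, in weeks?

10

Critical path: Prototype→Retail→Legal = 1+3+12 = 16, so the finish is 16 weeks.
Longest path through Support: 6 weeks (earliest finish 6, latest finish 16).
So Support can slip 16 − 6 = 10 weeks.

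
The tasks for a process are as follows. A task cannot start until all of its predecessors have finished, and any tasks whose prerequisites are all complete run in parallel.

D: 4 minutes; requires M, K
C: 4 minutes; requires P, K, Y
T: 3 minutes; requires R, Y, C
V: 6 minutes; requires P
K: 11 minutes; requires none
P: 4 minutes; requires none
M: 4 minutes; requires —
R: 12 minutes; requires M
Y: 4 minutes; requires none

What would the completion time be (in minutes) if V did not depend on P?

With the dependency in place, M→R→T = 4+12+3 = 19 sets the finish at 19 minutes.
Without P→V, V's earliest start moves from 4 to 0.
After: M→R→T = 4+12+3 = 19 → 19 minutes.

19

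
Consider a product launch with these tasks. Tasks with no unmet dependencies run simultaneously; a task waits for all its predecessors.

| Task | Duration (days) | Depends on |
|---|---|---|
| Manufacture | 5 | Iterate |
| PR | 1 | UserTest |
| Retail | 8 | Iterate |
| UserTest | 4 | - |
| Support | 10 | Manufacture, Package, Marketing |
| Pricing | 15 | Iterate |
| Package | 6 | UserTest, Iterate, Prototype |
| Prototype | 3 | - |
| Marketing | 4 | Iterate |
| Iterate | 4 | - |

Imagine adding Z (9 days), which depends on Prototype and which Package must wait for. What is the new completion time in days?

28

Originally the job takes 20 days.
With Z inserted, Package now waits for max(UserTest, Iterate, Prototype, Z).
New critical path: Prototype→Z→Package→Support = 3+9+6+10 = 28 ⇒ 28 days.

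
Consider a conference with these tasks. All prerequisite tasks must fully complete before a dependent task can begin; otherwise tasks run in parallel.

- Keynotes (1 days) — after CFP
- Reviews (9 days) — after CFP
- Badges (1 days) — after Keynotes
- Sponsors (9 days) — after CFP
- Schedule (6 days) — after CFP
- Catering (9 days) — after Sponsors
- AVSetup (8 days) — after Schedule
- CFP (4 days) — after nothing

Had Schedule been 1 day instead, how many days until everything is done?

22

Actual critical path: CFP→Sponsors→Catering = 4+9+9 = 22 ⇒ 22 days.
Schedule has 4 days of float (longest path through it is 18).
No other chain overtakes it, so the finish is 22 days.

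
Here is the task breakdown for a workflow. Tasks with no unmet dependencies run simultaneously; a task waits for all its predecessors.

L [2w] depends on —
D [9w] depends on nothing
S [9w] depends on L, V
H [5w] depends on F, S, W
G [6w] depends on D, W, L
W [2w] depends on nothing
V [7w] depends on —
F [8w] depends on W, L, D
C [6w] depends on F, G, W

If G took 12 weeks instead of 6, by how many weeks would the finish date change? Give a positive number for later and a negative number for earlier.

4

Baseline: D→F→C = 9+8+6 = 23 → 23 weeks.
G has 2 weeks of float (longest path through it is 21).
The binding chain switches to D→G→C = 9+12+6 = 27; finish 27 weeks.
Change in finish: 27 − 23 = +4 weeks.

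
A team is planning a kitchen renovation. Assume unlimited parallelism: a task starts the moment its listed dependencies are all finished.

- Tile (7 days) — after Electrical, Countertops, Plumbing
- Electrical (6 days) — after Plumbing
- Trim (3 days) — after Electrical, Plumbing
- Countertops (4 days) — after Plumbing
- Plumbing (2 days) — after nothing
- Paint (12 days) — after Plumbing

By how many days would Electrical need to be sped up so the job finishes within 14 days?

1

Current finish: 15 days; target: 14.
Electrical is on every critical path, so each day cut from Electrical cuts the finish by one (this holds down to a finish of 14).
Need 15 − 14 = 1 day off Electrical → Electrical becomes 5 days, finish becomes 14.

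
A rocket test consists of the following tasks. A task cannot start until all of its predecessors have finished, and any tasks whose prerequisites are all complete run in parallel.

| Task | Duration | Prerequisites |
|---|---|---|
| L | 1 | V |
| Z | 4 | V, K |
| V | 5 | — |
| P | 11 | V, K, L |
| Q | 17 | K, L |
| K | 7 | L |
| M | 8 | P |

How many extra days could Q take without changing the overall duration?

V→L→K→P→M = 5+1+7+11+8 = 32 sets the makespan at 32 days.
The longest chain containing Q totals 30 days.
Slack of Q = 15 − 13 = 2 days.

2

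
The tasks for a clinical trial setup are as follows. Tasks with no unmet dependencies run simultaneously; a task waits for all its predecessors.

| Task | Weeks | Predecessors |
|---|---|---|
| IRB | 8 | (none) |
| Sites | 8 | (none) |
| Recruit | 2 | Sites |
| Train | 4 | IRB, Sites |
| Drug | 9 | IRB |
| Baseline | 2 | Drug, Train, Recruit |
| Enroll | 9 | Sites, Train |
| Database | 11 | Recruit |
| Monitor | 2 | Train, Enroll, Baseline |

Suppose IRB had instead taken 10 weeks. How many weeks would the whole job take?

25

Actual critical path: IRB→Train→Enroll→Monitor = 8+4+9+2 = 23 ⇒ 23 weeks.
Since IRB is critical, the +2 change carries straight to that chain (now 25 weeks).
That remains the longest chain; total 25 weeks.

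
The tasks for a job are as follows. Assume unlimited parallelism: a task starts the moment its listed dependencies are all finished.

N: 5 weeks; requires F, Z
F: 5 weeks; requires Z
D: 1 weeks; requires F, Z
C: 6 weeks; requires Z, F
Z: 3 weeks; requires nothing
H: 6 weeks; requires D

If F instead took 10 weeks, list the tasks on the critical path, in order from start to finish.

Baseline: Z→F→D→H = 3+5+1+6 = 15 → 15 weeks.
F is on the critical path; changing it to 10 makes that path 20 weeks.
No other chain overtakes it, so the finish is 20 weeks.

Z, F, D, H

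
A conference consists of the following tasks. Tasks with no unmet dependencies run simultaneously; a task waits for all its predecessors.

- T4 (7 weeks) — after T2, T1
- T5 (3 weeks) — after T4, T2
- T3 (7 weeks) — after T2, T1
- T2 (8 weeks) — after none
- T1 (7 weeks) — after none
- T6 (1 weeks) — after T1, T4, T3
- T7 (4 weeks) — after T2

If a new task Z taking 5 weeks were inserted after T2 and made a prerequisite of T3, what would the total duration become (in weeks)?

Originally the schedule takes 18 weeks.
With Z inserted, T3 now waits for max(T2, T1, Z).
New critical path: T2→Z→T3→T6 = 8+5+7+1 = 21 ⇒ 21 weeks.

21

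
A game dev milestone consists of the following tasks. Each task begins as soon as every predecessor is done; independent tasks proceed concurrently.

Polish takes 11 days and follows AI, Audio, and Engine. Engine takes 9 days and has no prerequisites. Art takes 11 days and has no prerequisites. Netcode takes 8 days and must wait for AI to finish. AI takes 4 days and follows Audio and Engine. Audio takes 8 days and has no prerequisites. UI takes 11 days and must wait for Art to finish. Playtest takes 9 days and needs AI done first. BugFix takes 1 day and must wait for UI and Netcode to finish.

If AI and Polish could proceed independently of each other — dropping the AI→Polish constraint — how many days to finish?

23

With the dependency in place, Engine→AI→Polish = 9+4+11 = 24 sets the finish at 24 days.
Without AI→Polish, Polish's earliest start moves from 13 to 9.
After: Art→UI→BugFix = 11+11+1 = 23 → 23 days.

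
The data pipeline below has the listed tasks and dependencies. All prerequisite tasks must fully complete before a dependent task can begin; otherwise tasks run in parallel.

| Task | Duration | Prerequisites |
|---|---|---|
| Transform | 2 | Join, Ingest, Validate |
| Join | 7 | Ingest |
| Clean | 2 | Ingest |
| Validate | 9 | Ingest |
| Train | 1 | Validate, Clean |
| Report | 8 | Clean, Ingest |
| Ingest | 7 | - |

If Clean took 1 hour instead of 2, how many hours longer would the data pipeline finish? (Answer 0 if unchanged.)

0

Critical path before the change: Ingest→Validate→Transform = 7+9+2 = 18 giving 18 hours.
The longest path through Clean is only 17 hours, so Clean has float 1.
The critical path is still Ingest→Validate→Transform; finish is now 18 hours.
Change in finish: 18 − 18 = +0 hours.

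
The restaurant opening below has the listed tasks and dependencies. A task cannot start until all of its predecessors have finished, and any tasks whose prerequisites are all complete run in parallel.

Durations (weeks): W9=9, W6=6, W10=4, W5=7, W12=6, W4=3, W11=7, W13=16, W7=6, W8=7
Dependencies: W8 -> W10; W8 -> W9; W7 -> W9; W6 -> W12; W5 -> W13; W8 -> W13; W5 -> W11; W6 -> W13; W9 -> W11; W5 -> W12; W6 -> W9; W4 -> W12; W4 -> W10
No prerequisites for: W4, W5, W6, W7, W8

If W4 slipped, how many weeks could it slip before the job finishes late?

14

W5→W13 = 7+16 = 23 sets the makespan at 23 weeks.
W4 finishes as early as 3 and must finish by 17.
Float = 23 − 9 = 14.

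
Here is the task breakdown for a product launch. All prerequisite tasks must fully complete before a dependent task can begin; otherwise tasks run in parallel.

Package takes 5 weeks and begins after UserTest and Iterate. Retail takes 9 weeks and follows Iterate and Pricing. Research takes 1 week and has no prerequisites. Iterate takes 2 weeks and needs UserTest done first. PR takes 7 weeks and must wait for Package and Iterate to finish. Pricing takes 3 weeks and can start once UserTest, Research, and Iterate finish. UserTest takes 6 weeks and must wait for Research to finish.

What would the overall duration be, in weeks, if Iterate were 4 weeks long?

23

Actual critical path: Research→UserTest→Iterate→Package→PR = 1+6+2+5+7 = 21 ⇒ 21 weeks.
Iterate is on the critical path; changing it to 4 makes that path 23 weeks.
That remains the longest chain; total 23 weeks.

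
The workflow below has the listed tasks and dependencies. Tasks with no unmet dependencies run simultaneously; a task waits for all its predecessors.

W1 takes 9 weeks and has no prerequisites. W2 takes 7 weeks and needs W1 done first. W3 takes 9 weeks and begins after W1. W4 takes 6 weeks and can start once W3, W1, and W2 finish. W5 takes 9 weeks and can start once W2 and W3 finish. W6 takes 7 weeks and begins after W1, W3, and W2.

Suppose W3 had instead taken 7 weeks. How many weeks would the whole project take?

25

Baseline: W1→W3→W5 = 9+9+9 = 27 → 27 weeks.
W3 lies on that path, so at 7 weeks the path becomes 25 weeks.
New critical path: W1→W2→W5 = 9+7+9 = 25 ⇒ 25 weeks.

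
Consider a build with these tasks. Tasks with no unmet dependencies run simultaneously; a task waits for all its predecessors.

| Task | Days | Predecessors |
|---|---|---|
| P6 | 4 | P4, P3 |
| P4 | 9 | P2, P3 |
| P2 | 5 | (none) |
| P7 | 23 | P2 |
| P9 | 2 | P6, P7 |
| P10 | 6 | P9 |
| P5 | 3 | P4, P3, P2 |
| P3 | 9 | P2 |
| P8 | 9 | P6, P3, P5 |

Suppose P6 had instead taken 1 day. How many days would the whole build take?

36

Actual critical path: P2→P3→P4→P6→P8 = 5+9+9+4+9 = 36 ⇒ 36 days.
P6 is on the critical path; changing it to 1 makes that path 33 days.
Now P2→P7→P9→P10 = 5+23+2+6 = 36 is longest, so the finish becomes 36 days.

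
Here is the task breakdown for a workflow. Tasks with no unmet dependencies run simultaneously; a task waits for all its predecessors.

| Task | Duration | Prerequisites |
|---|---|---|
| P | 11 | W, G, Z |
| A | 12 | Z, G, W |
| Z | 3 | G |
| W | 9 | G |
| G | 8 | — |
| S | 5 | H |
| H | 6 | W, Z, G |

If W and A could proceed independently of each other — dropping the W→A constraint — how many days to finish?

28

Original critical path: G→W→A = 8+9+12 = 29 ⇒ 29 days.
Without W→A, A's earliest start moves from 17 to 11.
New critical path: G→W→P = 8+9+11 = 28 ⇒ 28 days.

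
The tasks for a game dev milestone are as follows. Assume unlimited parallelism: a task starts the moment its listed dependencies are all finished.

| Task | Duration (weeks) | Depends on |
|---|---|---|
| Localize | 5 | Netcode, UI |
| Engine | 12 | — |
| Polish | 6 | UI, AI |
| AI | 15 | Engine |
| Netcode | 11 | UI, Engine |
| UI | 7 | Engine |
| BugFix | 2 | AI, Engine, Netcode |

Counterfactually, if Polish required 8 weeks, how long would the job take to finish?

The binding path is Engine→UI→Netcode→Localize = 12+7+11+5 = 35; finish at 35 weeks.
Polish is off the critical path — its longest chain is 33 weeks, giving 2 of slack.
The binding chain switches to Engine→AI→Polish = 12+15+8 = 35; finish 35 weeks.

35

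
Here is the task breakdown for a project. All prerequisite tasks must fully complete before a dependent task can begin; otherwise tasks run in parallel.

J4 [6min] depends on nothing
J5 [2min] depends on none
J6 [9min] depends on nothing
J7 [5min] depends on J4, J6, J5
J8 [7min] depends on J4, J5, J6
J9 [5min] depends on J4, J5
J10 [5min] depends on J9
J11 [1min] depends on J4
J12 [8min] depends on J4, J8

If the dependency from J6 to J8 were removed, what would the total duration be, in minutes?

21

Original critical path: J6→J8→J12 = 9+7+8 = 24 ⇒ 24 minutes.
Without J6→J8, J8's earliest start moves from 9 to 6.
New critical path: J4→J8→J12 = 6+7+8 = 21 ⇒ 21 minutes.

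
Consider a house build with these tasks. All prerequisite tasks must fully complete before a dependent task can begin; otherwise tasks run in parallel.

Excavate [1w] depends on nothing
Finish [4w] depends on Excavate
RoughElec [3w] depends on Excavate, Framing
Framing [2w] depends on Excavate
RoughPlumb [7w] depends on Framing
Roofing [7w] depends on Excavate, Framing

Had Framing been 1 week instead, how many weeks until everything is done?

Baseline: Excavate→Framing→Roofing = 1+2+7 = 10 → 10 weeks.
Framing is on the critical path; changing it to 1 makes that path 9 weeks.
No other chain overtakes it, so the finish is 9 weeks.

9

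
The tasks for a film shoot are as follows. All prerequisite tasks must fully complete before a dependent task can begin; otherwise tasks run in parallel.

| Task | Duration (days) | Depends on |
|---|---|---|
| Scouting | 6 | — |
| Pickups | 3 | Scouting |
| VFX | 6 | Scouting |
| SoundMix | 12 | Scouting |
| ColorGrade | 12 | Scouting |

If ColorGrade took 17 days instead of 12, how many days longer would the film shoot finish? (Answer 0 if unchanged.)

5

Actual critical path: Scouting→ColorGrade = 6+12 = 18 ⇒ 18 days.
Since ColorGrade is critical, the +5 change carries straight to that chain (now 23 days).
That remains the longest chain; total 23 days.
Change in finish: 23 − 18 = +5 days.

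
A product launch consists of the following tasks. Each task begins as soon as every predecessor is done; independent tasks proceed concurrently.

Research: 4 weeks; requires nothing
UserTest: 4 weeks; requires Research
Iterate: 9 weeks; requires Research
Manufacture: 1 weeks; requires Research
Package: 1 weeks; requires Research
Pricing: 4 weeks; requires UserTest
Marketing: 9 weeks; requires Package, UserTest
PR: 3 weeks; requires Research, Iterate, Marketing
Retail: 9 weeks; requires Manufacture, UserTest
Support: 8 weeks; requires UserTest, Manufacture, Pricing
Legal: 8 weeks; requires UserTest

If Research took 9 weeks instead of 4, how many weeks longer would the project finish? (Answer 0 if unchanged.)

Baseline: Research→UserTest→Pricing→Support = 4+4+4+8 = 20 → 20 weeks.
Since Research is critical, the +5 change carries straight to that chain (now 25 weeks).
The critical path is still Research→UserTest→Pricing→Support; finish is now 25 weeks.
Change in finish: 25 − 20 = +5 weeks.

5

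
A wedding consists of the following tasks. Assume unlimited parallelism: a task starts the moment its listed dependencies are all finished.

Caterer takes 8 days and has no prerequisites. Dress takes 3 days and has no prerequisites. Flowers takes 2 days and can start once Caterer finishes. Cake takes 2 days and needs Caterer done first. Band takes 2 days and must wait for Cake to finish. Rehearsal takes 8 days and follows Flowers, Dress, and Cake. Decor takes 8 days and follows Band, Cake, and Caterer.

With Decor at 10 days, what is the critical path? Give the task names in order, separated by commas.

The binding path is Caterer→Cake→Band→Decor = 8+2+2+8 = 20; finish at 20 days.
Decor lies on that path, so at 10 days the path becomes 22 days.
That remains the longest chain; total 22 days.

Caterer, Cake, Band, Decor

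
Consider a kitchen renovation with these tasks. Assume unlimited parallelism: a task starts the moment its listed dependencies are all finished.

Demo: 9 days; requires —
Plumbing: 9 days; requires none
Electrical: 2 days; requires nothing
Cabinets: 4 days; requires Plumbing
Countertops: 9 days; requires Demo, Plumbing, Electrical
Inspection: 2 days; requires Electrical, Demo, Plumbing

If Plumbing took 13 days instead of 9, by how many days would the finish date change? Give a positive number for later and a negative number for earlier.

Baseline: Plumbing→Countertops = 9+9 = 18 → 18 days.
Plumbing is on the critical path; changing it to 13 makes that path 22 days.
That remains the longest chain; total 22 days.
Change in finish: 22 − 18 = +4 days.

4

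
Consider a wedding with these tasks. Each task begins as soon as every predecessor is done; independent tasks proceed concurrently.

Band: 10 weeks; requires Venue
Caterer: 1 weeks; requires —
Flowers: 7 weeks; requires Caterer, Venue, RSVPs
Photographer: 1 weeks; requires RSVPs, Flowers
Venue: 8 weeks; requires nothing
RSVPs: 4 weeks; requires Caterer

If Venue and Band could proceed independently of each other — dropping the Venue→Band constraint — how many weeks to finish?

16

Before: longest chain Venue→Band = 8+10 = 18, finish 18.
Without Venue→Band, Band's earliest start moves from 8 to 0.
After: Venue→Flowers→Photographer = 8+7+1 = 16 → 16 weeks.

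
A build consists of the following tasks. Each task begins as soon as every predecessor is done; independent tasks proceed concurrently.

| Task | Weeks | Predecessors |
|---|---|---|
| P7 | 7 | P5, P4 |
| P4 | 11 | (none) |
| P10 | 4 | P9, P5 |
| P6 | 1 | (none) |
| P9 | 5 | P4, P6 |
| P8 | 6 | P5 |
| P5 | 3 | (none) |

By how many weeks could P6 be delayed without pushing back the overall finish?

10

P4→P9→P10 = 11+5+4 = 20 sets the makespan at 20 weeks.
The longest chain containing P6 totals 10 weeks.
Float = 20 − 10 = 10.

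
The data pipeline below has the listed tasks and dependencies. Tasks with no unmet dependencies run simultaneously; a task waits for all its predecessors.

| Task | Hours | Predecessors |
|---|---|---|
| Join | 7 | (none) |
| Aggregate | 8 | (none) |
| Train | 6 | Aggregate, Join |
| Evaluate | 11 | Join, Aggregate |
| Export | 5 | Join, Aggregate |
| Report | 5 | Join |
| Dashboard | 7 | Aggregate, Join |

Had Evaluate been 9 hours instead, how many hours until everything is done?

Baseline: Aggregate→Evaluate = 8+11 = 19 → 19 hours.
Evaluate lies on that path, so at 9 hours the path becomes 17 hours.
The critical path is still Aggregate→Evaluate; finish is now 17 hours.

17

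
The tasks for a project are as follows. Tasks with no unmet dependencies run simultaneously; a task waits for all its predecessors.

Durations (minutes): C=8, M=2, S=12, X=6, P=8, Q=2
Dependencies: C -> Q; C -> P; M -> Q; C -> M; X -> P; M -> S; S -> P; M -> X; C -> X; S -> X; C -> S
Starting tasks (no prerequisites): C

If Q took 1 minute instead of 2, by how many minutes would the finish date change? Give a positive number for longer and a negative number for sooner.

Baseline: C→M→S→X→P = 8+2+12+6+8 = 36 → 36 minutes.
The longest path through Q is only 12 minutes, so Q has float 24.
That remains the longest chain; total 36 minutes.
Change in finish: 36 − 36 = +0 minutes.

0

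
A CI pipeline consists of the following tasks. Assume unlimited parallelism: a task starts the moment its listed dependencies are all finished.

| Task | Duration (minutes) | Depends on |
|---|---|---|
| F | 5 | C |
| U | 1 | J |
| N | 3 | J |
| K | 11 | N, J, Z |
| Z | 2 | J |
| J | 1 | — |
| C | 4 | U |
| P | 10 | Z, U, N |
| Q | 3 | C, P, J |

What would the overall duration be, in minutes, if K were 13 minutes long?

Actual critical path: J→N→P→Q = 1+3+10+3 = 17 ⇒ 17 minutes.
The longest path through K is only 15 minutes, so K has float 2.
The critical path is still J→N→P→Q; finish is now 17 minutes.

17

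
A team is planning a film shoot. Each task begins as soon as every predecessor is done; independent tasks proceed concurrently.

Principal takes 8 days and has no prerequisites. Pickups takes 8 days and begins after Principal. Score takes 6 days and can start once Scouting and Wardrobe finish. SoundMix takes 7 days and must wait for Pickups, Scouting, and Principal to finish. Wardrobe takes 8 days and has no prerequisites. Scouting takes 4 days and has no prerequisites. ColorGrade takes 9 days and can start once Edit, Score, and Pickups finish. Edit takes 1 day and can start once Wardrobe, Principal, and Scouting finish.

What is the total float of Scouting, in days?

6

Critical path: Principal→Pickups→ColorGrade = 8+8+9 = 25, so the finish is 25 days.
The longest chain containing Scouting totals 19 days.
Slack of Scouting = 6 − 0 = 6 days.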